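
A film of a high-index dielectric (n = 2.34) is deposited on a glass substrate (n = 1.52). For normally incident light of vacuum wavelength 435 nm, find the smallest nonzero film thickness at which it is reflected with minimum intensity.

Ray reflecting at the top interface goes from n = 1.0 toward n = 2.34: a half-wave phase shift.
Bottom surface (2.34 → 1.52): reflection off a lower-index medium gives no phase shift.
Net: one phase inversion between the two reflected rays.
With one net inversion, destructive interference in reflection requires 2 n t = m λ.
Minimum nonzero at m = 1: t = λ / (2 n) = 435 / (2 × 2.34) = 92.9 nm.

92.9 nm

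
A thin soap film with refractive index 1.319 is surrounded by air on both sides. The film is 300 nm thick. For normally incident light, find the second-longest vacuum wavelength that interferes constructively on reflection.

528 nm

At the upper boundary (n = 1.0 to n = 1.319) the reflected ray undergoes a half-wave phase shift.
Ray reflecting at the bottom interface goes from n = 1.319 toward n = 1.0: no phase shift.
The two reflections differ by half a wavelength.
With one net inversion, constructive interference in reflection requires 2 n t = (m + ½) λ.
λ = 2 n t / (m + ½). The second-longest wavelength is m = 1: λ = 2 × 1.319 × 300 / 1.50 = 528 nm.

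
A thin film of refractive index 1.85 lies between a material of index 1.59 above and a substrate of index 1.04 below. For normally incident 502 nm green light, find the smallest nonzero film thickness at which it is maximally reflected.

Top surface (1.59 → 1.85): reflection off a higher-index medium gives a half-wave phase shift.
Bottom surface (1.85 → 1.04): reflection off a lower-index medium gives no phase shift.
Exactly one π shift → a net half-wave offset.
For strong reflection here: 2 n t = (m + ½) λ.
Minimum at m = 0: t = λ / (4 n) = 502 / (4 × 1.85) = 67.8 nm.

67.8 nm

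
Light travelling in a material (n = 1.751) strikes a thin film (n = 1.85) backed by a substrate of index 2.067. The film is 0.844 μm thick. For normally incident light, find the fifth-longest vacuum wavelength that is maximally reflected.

625 nm

Ray reflecting at the top interface goes from n = 1.751 toward n = 1.85: a half-wave phase shift.
Ray reflecting at the bottom interface goes from n = 1.85 toward n = 2.067: a half-wave phase shift.
Net: no relative phase inversion (both shifts match).
With no net inversion, constructive interference in reflection requires 2 n t = m λ.
λ = 2 n t / m. The fifth-longest wavelength is m = 5: λ = 2 × 1.85 × 844 / 5.00 = 625 nm.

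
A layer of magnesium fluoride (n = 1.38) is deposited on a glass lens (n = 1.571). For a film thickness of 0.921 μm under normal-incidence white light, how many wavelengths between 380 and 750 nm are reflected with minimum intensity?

4

At the upper boundary (n = 1.0 to n = 1.38) the reflected ray undergoes a half-wave phase shift.
Bottom surface (1.38 → 1.571): reflection off a higher-index medium gives a half-wave phase shift.
Zero or two π shifts → no net half-wave offset.
With no net inversion, destructive interference in reflection requires 2 n t = (m + ½) λ.
λ = 2 n t / (m + ½) = 2542 / (m + ½) nm.
m=2: 1017 nm (IR); m=3: 726 nm (visible); m=4: 565 nm (visible); m=5: 462 nm (visible); m=6: 391 nm (visible); m=7: 339 nm (UV).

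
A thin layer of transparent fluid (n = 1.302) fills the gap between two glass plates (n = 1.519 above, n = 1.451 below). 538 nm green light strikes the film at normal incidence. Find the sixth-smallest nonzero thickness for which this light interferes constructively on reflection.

Ray reflecting at the top interface goes from n = 1.519 toward n = 1.302: no phase shift.
Bottom surface (1.302 → 1.451): reflection off a higher-index medium gives a half-wave phase shift.
Exactly one π shift → a net half-wave offset.
So the condition for constructive reflection is 2 n t = (m + ½) λ.
The sixth-smallest nonzero thickness corresponds to m = 5: t = (m + ½) λ / (2 n) = 5.50 × 538 / (2 × 1.302) = 1136 nm.

1136 nm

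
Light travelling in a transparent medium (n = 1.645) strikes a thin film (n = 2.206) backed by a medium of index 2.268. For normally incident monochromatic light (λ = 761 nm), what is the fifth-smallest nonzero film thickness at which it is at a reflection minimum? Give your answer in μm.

0.776 μm

At the upper boundary (n = 1.645 to n = 2.206) the reflected ray undergoes a half-wave phase shift.
Bottom surface (2.206 → 2.268): reflection off a higher-index medium gives a half-wave phase shift.
Zero or two π shifts → no net half-wave offset.
So the condition for destructive reflection is 2 n t = (m + ½) λ.
The fifth-smallest nonzero thickness corresponds to m = 4: t = (m + ½) λ / (2 n) = 4.50 × 761 / (2 × 2.206) = 776 nm.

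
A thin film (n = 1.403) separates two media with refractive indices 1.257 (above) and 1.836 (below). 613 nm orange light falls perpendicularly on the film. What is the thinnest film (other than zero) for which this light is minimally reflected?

At the upper boundary (n = 1.257 to n = 1.403) the reflected ray undergoes a half-wave phase shift.
Bottom surface (1.403 → 1.836): reflection off a higher-index medium gives a half-wave phase shift.
The two reflections carry the same phase change, so no net offset.
For dark reflection here: 2 n t = (m + ½) λ.
Minimum at m = 0: t = λ / (4 n) = 613 / (4 × 1.403) = 109 nm.

109 nm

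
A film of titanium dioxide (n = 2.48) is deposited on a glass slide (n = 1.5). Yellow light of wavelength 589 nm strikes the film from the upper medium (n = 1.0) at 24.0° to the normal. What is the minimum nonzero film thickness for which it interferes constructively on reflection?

60.2 nm

Top surface (1.0 → 2.48): reflection off a higher-index medium gives a half-wave phase shift.
Ray reflecting at the bottom interface goes from n = 2.48 toward n = 1.5: no phase shift.
Exactly one π shift → a net half-wave offset.
With one net inversion, constructive interference in reflection requires 2 n t cos θ_r = (m + ½) λ.
Snell's law: 1.0 sin 24.0° = 2.48 sin θ_r → sin θ_r = 0.164, cos θ_r = 0.986.
Minimum at m = 0: t = λ / (4 n cos θ_r) = 589 / (4 × 2.48 × 0.986) = 60.2 nm.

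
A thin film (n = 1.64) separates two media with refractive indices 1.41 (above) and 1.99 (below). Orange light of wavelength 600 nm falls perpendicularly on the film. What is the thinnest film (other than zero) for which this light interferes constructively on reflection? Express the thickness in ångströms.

Top surface (1.41 → 1.64): reflection off a higher-index medium gives a half-wave phase shift.
Ray reflecting at the bottom interface goes from n = 1.64 toward n = 1.99: a half-wave phase shift.
The two reflections carry the same phase change, so no net offset.
With no net inversion, constructive interference in reflection requires 2 n t = m λ.
Minimum nonzero at m = 1: t = λ / (2 n) = 600 / (2 × 1.64) = 183 nm.

1829 Å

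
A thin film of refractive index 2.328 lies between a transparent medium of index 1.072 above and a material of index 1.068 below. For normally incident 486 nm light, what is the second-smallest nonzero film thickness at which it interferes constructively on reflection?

Top surface (1.072 → 2.328): reflection off a higher-index medium gives a half-wave phase shift.
At the lower boundary (n = 2.328 to n = 1.068) the reflected ray undergoes no phase shift.
The two reflections differ by half a wavelength.
With one net inversion, constructive interference in reflection requires 2 n t = (m + ½) λ.
The second-smallest nonzero thickness corresponds to m = 1: t = (m + ½) λ / (2 n) = 1.50 × 486 / (2 × 2.328) = 157 nm.

157 nm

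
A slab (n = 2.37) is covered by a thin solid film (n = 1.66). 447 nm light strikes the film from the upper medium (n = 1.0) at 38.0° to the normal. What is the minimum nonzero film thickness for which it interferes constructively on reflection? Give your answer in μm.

0.145 μm

Top surface (1.0 → 1.66): reflection off a higher-index medium gives a half-wave phase shift.
Bottom surface (1.66 → 2.37): reflection off a higher-index medium gives a half-wave phase shift.
Zero or two π shifts → no net half-wave offset.
With no net inversion, constructive interference in reflection requires 2 n t cos θ_r = m λ.
Snell's law: 1.0 sin 38.0° = 1.66 sin θ_r → sin θ_r = 0.371, cos θ_r = 0.929.
Minimum nonzero at m = 1: t = λ / (2 n cos θ_r) = 447 / (2 × 1.66 × 0.929) = 145 nm.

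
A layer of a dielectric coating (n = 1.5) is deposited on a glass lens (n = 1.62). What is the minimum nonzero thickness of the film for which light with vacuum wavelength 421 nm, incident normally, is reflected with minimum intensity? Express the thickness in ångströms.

Top surface (1.0 → 1.5): reflection off a higher-index medium gives a half-wave phase shift.
Ray reflecting at the bottom interface goes from n = 1.5 toward n = 1.62: a half-wave phase shift.
Zero or two π shifts → no net half-wave offset.
For dark reflection here: 2 n t = (m + ½) λ.
Minimum at m = 0: t = λ / (4 n) = 421 / (4 × 1.5) = 70.2 nm.

702 Å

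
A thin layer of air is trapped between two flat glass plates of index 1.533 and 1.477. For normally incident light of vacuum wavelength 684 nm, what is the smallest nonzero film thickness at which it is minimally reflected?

342 nm

Top surface (1.533 → 1.0): reflection off a lower-index medium gives no phase shift.
At the lower boundary (n = 1.0 to n = 1.477) the reflected ray undergoes a half-wave phase shift.
The two reflections differ by half a wavelength.
With one net inversion, destructive interference in reflection requires 2 n t = m λ.
The smallest nonzero thickness corresponds to m = 1: t = m λ / (2 n) = 1.00 × 684 / (2 × 1.0) = 342 nm.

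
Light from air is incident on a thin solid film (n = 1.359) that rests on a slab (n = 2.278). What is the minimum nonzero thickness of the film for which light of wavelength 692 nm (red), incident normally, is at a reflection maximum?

255 nm

Ray reflecting at the top interface goes from n = 1.0 toward n = 1.359: a half-wave phase shift.
Bottom surface (1.359 → 2.278): reflection off a higher-index medium gives a half-wave phase shift.
The two reflections carry the same phase change, so no net offset.
So the condition for constructive reflection is 2 n t = m λ.
Minimum nonzero at m = 1: t = λ / (2 n) = 692 / (2 × 1.359) = 255 nm.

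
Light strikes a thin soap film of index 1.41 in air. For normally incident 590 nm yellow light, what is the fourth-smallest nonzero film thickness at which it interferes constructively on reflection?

Ray reflecting at the top interface goes from n = 1.0 toward n = 1.41: a half-wave phase shift.
Ray reflecting at the bottom interface goes from n = 1.41 toward n = 1.0: no phase shift.
Exactly one π shift → a net half-wave offset.
For strong reflection here: 2 n t = (m + ½) λ.
The fourth-smallest nonzero thickness corresponds to m = 3: t = (m + ½) λ / (2 n) = 3.50 × 590 / (2 × 1.41) = 732 nm.

732 nm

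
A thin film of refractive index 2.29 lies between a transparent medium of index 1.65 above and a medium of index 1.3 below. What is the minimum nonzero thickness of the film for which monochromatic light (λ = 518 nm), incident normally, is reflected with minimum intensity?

Ray reflecting at the top interface goes from n = 1.65 toward n = 2.29: a half-wave phase shift.
Ray reflecting at the bottom interface goes from n = 2.29 toward n = 1.3: no phase shift.
Net: one phase inversion between the two reflected rays.
With one net inversion, destructive interference in reflection requires 2 n t = m λ.
Minimum nonzero at m = 1: t = λ / (2 n) = 518 / (2 × 2.29) = 113 nm.

113 nm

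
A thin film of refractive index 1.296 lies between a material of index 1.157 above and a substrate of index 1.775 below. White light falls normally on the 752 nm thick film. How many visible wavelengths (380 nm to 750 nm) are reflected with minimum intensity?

2

At the upper boundary (n = 1.157 to n = 1.296) the reflected ray undergoes a half-wave phase shift.
Ray reflecting at the bottom interface goes from n = 1.296 toward n = 1.775: a half-wave phase shift.
Net: no relative phase inversion (both shifts match).
With no net inversion, destructive interference in reflection requires 2 n t = (m + ½) λ.
λ = 2 n t / (m + ½) = 1949 / (m + ½) nm.
m=2: 780 nm (IR); m=3: 557 nm (visible); m=4: 433 nm (visible); m=5: 354 nm (UV).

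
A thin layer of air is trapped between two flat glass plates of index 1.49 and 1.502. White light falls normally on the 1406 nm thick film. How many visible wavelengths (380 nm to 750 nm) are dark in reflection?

4

Top surface (1.49 → 1.0): reflection off a lower-index medium gives no phase shift.
Bottom surface (1.0 → 1.502): reflection off a higher-index medium gives a half-wave phase shift.
Exactly one π shift → a net half-wave offset.
With one net inversion, destructive interference in reflection requires 2 n t = m λ.
λ = 2 n t / m = 2812 / m nm.
m=3: 937 nm (IR); m=4: 703 nm (visible); m=5: 562 nm (visible); m=6: 469 nm (visible); m=7: 402 nm (visible); m=8: 352 nm (UV).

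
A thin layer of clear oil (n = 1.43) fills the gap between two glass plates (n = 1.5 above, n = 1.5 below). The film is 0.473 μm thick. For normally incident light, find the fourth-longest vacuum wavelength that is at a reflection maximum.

387 nm

Top surface (1.5 → 1.43): reflection off a lower-index medium gives no phase shift.
At the lower boundary (n = 1.43 to n = 1.5) the reflected ray undergoes a half-wave phase shift.
The two reflections differ by half a wavelength.
With one net inversion, constructive interference in reflection requires 2 n t = (m + ½) λ.
λ = 2 n t / (m + ½). The fourth-longest wavelength is m = 3: λ = 2 × 1.43 × 473 / 3.50 = 387 nm.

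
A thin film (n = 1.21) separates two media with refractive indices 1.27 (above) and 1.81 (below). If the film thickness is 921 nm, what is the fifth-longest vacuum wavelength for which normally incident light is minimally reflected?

Ray reflecting at the top interface goes from n = 1.27 toward n = 1.21: no phase shift.
At the lower boundary (n = 1.21 to n = 1.81) the reflected ray undergoes a half-wave phase shift.
The two reflections differ by half a wavelength.
So the condition for destructive reflection is 2 n t = m λ.
λ = 2 n t / m. The fifth-longest wavelength is m = 5: λ = 2 × 1.21 × 921 / 5.00 = 446 nm.

446 nm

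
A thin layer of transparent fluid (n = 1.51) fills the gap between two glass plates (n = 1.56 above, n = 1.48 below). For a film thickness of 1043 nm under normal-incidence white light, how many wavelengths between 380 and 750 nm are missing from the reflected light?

4

At the upper boundary (n = 1.56 to n = 1.51) the reflected ray undergoes no phase shift.
Bottom surface (1.51 → 1.48): reflection off a lower-index medium gives no phase shift.
The two reflections carry the same phase change, so no net offset.
With no net inversion, destructive interference in reflection requires 2 n t = (m + ½) λ.
λ = 2 n t / (m + ½) = 3150 / (m + ½) nm.
m=3: 900 nm (IR); m=4: 700 nm (visible); m=5: 573 nm (visible); m=6: 485 nm (visible); m=7: 420 nm (visible); m=8: 371 nm (UV).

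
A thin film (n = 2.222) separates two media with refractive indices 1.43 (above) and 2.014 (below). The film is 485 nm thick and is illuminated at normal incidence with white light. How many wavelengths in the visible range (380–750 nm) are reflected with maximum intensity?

Ray reflecting at the top interface goes from n = 1.43 toward n = 2.222: a half-wave phase shift.
Ray reflecting at the bottom interface goes from n = 2.222 toward n = 2.014: no phase shift.
The two reflections differ by half a wavelength.
With one net inversion, constructive interference in reflection requires 2 n t = (m + ½) λ.
λ = 2 n t / (m + ½) = 2155 / (m + ½) nm.
m=2: 862 nm (IR); m=3: 616 nm (visible); m=4: 479 nm (visible); m=5: 392 nm (visible); m=6: 332 nm (UV).

3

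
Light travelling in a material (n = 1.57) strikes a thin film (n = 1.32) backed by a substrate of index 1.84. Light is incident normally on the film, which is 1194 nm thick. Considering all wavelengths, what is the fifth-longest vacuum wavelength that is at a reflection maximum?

700 nm

Ray reflecting at the top interface goes from n = 1.57 toward n = 1.32: no phase shift.
Ray reflecting at the bottom interface goes from n = 1.32 toward n = 1.84: a half-wave phase shift.
Exactly one π shift → a net half-wave offset.
For bright reflection here: 2 n t = (m + ½) λ.
λ = 2 n t / (m + ½). The fifth-longest wavelength is m = 4: λ = 2 × 1.32 × 1194 / 4.50 = 700 nm.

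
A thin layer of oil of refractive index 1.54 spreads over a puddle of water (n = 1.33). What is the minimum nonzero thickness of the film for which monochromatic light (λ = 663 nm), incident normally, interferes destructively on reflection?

At the upper boundary (n = 1.0 to n = 1.54) the reflected ray undergoes a half-wave phase shift.
At the lower boundary (n = 1.54 to n = 1.33) the reflected ray undergoes no phase shift.
The two reflections differ by half a wavelength.
With one net inversion, destructive interference in reflection requires 2 n t = m λ.
Minimum nonzero at m = 1: t = λ / (2 n) = 663 / (2 × 1.54) = 215 nm.

215 nm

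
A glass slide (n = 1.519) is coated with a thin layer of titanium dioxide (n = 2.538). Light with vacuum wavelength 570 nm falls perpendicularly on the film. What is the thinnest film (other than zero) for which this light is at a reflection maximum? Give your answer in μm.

0.0561 μm

Top surface (1.0 → 2.538): reflection off a higher-index medium gives a half-wave phase shift.
Bottom surface (2.538 → 1.519): reflection off a lower-index medium gives no phase shift.
Net: one phase inversion between the two reflected rays.
So the condition for constructive reflection is 2 n t = (m + ½) λ.
Minimum at m = 0: t = λ / (4 n) = 570 / (4 × 2.538) = 56.1 nm.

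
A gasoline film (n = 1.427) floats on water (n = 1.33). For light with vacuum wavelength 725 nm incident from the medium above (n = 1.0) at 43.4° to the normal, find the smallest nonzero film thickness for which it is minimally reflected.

290 nm

At the upper boundary (n = 1.0 to n = 1.427) the reflected ray undergoes a half-wave phase shift.
Ray reflecting at the bottom interface goes from n = 1.427 toward n = 1.33: no phase shift.
Exactly one π shift → a net half-wave offset.
With one net inversion, destructive interference in reflection requires 2 n t cos θ_r = m λ.
Snell's law: 1.0 sin 43.4° = 1.427 sin θ_r → sin θ_r = 0.481, cos θ_r = 0.876.
Minimum nonzero at m = 1: t = λ / (2 n cos θ_r) = 725 / (2 × 1.427 × 0.876) = 290 nm.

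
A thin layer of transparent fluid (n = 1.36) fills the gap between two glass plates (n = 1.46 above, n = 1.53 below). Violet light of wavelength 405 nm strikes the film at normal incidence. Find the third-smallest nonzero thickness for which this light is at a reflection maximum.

Ray reflecting at the top interface goes from n = 1.46 toward n = 1.36: no phase shift.
Ray reflecting at the bottom interface goes from n = 1.36 toward n = 1.53: a half-wave phase shift.
The two reflections differ by half a wavelength.
For maximum reflection here: 2 n t = (m + ½) λ.
The third-smallest nonzero thickness corresponds to m = 2: t = (m + ½) λ / (2 n) = 2.50 × 405 / (2 × 1.36) = 372 nm.

372 nm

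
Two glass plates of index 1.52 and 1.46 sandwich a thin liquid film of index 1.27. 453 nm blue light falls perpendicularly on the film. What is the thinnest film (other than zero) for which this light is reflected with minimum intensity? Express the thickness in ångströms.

1783 Å

Ray reflecting at the top interface goes from n = 1.52 toward n = 1.27: no phase shift.
Ray reflecting at the bottom interface goes from n = 1.27 toward n = 1.46: a half-wave phase shift.
Exactly one π shift → a net half-wave offset.
For weak reflection here: 2 n t = m λ.
Minimum nonzero at m = 1: t = λ / (2 n) = 453 / (2 × 1.27) = 178 nm.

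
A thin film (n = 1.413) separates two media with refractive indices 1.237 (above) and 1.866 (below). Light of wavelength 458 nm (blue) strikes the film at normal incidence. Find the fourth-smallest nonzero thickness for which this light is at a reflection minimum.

567 nm

Top surface (1.237 → 1.413): reflection off a higher-index medium gives a half-wave phase shift.
At the lower boundary (n = 1.413 to n = 1.866) the reflected ray undergoes a half-wave phase shift.
Zero or two π shifts → no net half-wave offset.
For weak reflection here: 2 n t = (m + ½) λ.
The fourth-smallest nonzero thickness corresponds to m = 3: t = (m + ½) λ / (2 n) = 3.50 × 458 / (2 × 1.413) = 567 nm.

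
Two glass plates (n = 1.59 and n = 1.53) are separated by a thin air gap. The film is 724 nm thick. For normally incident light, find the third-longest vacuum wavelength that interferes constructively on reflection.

Top surface (1.59 → 1.0): reflection off a lower-index medium gives no phase shift.
Bottom surface (1.0 → 1.53): reflection off a higher-index medium gives a half-wave phase shift.
Exactly one π shift → a net half-wave offset.
With one net inversion, constructive interference in reflection requires 2 n t = (m + ½) λ.
λ = 2 n t / (m + ½). The third-longest wavelength is m = 2: λ = 2 × 1.0 × 724 / 2.50 = 579 nm.

579 nm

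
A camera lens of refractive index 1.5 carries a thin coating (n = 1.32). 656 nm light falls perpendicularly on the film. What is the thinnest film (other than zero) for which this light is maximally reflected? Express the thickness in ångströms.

2485 Å

Ray reflecting at the top interface goes from n = 1.0 toward n = 1.32: a half-wave phase shift.
Bottom surface (1.32 → 1.5): reflection off a higher-index medium gives a half-wave phase shift.
Net: no relative phase inversion (both shifts match).
So the condition for constructive reflection is 2 n t = m λ.
Minimum nonzero at m = 1: t = λ / (2 n) = 656 / (2 × 1.32) = 248 nm.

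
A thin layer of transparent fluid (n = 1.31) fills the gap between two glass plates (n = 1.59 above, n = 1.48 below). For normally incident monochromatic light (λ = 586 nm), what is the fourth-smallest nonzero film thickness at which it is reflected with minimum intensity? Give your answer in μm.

0.895 μm

At the upper boundary (n = 1.59 to n = 1.31) the reflected ray undergoes no phase shift.
Ray reflecting at the bottom interface goes from n = 1.31 toward n = 1.48: a half-wave phase shift.
The two reflections differ by half a wavelength.
With one net inversion, destructive interference in reflection requires 2 n t = m λ.
The fourth-smallest nonzero thickness corresponds to m = 4: t = m λ / (2 n) = 4.00 × 586 / (2 × 1.31) = 895 nm.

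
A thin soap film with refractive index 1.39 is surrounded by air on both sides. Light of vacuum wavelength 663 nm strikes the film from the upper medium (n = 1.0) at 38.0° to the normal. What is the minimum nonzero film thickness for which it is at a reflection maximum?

At the upper boundary (n = 1.0 to n = 1.39) the reflected ray undergoes a half-wave phase shift.
Ray reflecting at the bottom interface goes from n = 1.39 toward n = 1.0: no phase shift.
The two reflections differ by half a wavelength.
So the condition for constructive reflection is 2 n t cos θ_r = (m + ½) λ.
Snell's law: 1.0 sin 38.0° = 1.39 sin θ_r → sin θ_r = 0.443, cos θ_r = 0.897.
Minimum at m = 0: t = λ / (4 n cos θ_r) = 663 / (4 × 1.39 × 0.897) = 133 nm.

133 nm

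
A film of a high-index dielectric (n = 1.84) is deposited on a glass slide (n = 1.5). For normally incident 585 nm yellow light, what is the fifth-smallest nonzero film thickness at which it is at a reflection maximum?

715 nm

At the upper boundary (n = 1.0 to n = 1.84) the reflected ray undergoes a half-wave phase shift.
Bottom surface (1.84 → 1.5): reflection off a lower-index medium gives no phase shift.
Exactly one π shift → a net half-wave offset.
So the condition for constructive reflection is 2 n t = (m + ½) λ.
The fifth-smallest nonzero thickness corresponds to m = 4: t = (m + ½) λ / (2 n) = 4.50 × 585 / (2 × 1.84) = 715 nm.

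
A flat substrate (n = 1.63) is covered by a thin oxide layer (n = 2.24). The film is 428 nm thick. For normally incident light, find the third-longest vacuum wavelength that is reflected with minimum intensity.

639 nm

Ray reflecting at the top interface goes from n = 1.0 toward n = 2.24: a half-wave phase shift.
At the lower boundary (n = 2.24 to n = 1.63) the reflected ray undergoes no phase shift.
Net: one phase inversion between the two reflected rays.
With one net inversion, destructive interference in reflection requires 2 n t = m λ.
λ = 2 n t / m. The third-longest wavelength is m = 3: λ = 2 × 2.24 × 428 / 3.00 = 639 nm.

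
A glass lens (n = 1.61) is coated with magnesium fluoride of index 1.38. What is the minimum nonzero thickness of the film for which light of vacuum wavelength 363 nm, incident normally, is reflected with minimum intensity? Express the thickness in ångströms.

Ray reflecting at the top interface goes from n = 1.0 toward n = 1.38: a half-wave phase shift.
At the lower boundary (n = 1.38 to n = 1.61) the reflected ray undergoes a half-wave phase shift.
Zero or two π shifts → no net half-wave offset.
For weak reflection here: 2 n t = (m + ½) λ.
Minimum at m = 0: t = λ / (4 n) = 363 / (4 × 1.38) = 65.8 nm.

658 Å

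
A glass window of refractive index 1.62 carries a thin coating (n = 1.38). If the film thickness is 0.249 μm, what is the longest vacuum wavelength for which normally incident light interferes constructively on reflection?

687 nm

Ray reflecting at the top interface goes from n = 1.0 toward n = 1.38: a half-wave phase shift.
Bottom surface (1.38 → 1.62): reflection off a higher-index medium gives a half-wave phase shift.
Net: no relative phase inversion (both shifts match).
With no net inversion, constructive interference in reflection requires 2 n t = m λ.
λ = 2 n t / m. The longest wavelength is m = 1: λ = 2 × 1.38 × 249 / 1.00 = 687 nm.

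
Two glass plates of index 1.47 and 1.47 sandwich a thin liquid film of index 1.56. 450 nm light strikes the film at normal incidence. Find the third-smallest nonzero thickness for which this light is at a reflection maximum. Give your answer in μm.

0.361 μm

Ray reflecting at the top interface goes from n = 1.47 toward n = 1.56: a half-wave phase shift.
At the lower boundary (n = 1.56 to n = 1.47) the reflected ray undergoes no phase shift.
The two reflections differ by half a wavelength.
So the condition for constructive reflection is 2 n t = (m + ½) λ.
The third-smallest nonzero thickness corresponds to m = 2: t = (m + ½) λ / (2 n) = 2.50 × 450 / (2 × 1.56) = 361 nm.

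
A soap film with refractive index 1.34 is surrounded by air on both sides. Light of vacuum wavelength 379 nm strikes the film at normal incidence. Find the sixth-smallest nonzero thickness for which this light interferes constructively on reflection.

778 nm

At the upper boundary (n = 1.0 to n = 1.34) the reflected ray undergoes a half-wave phase shift.
Ray reflecting at the bottom interface goes from n = 1.34 toward n = 1.0: no phase shift.
The two reflections differ by half a wavelength.
So the condition for constructive reflection is 2 n t = (m + ½) λ.
The sixth-smallest nonzero thickness corresponds to m = 5: t = (m + ½) λ / (2 n) = 5.50 × 379 / (2 × 1.34) = 778 nm.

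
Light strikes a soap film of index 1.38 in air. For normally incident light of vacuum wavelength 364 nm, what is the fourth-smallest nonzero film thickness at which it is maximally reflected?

Top surface (1.0 → 1.38): reflection off a higher-index medium gives a half-wave phase shift.
Bottom surface (1.38 → 1.0): reflection off a lower-index medium gives no phase shift.
The two reflections differ by half a wavelength.
So the condition for constructive reflection is 2 n t = (m + ½) λ.
The fourth-smallest nonzero thickness corresponds to m = 3: t = (m + ½) λ / (2 n) = 3.50 × 364 / (2 × 1.38) = 462 nm.

462 nm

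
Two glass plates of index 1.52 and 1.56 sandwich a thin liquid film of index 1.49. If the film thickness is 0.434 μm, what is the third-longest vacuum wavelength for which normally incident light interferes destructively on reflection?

431 nm

At the upper boundary (n = 1.52 to n = 1.49) the reflected ray undergoes no phase shift.
Ray reflecting at the bottom interface goes from n = 1.49 toward n = 1.56: a half-wave phase shift.
The two reflections differ by half a wavelength.
For minimum reflection here: 2 n t = m λ.
λ = 2 n t / m. The third-longest wavelength is m = 3: λ = 2 × 1.49 × 434 / 3.00 = 431 nm.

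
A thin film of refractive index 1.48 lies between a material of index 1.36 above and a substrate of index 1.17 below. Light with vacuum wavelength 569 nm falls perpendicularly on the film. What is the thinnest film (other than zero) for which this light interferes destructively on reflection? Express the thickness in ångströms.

1922 Å

Ray reflecting at the top interface goes from n = 1.36 toward n = 1.48: a half-wave phase shift.
At the lower boundary (n = 1.48 to n = 1.17) the reflected ray undergoes no phase shift.
Net: one phase inversion between the two reflected rays.
So the condition for destructive reflection is 2 n t = m λ.
Minimum nonzero at m = 1: t = λ / (2 n) = 569 / (2 × 1.48) = 192 nm.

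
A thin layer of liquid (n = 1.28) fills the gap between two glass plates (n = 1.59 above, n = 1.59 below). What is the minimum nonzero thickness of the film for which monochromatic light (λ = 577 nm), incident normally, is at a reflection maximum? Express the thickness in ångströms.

At the upper boundary (n = 1.59 to n = 1.28) the reflected ray undergoes no phase shift.
Bottom surface (1.28 → 1.59): reflection off a higher-index medium gives a half-wave phase shift.
The two reflections differ by half a wavelength.
With one net inversion, constructive interference in reflection requires 2 n t = (m + ½) λ.
Minimum at m = 0: t = λ / (4 n) = 577 / (4 × 1.28) = 113 nm.

1127 Å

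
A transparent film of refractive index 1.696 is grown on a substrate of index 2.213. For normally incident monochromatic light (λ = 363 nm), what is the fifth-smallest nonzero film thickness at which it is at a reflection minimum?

Ray reflecting at the top interface goes from n = 1.0 toward n = 1.696: a half-wave phase shift.
Bottom surface (1.696 → 2.213): reflection off a higher-index medium gives a half-wave phase shift.
The two reflections carry the same phase change, so no net offset.
With no net inversion, destructive interference in reflection requires 2 n t = (m + ½) λ.
The fifth-smallest nonzero thickness corresponds to m = 4: t = (m + ½) λ / (2 n) = 4.50 × 363 / (2 × 1.696) = 482 nm.

482 nm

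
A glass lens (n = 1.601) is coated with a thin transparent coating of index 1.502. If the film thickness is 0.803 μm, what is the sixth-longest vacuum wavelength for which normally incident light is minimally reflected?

Ray reflecting at the top interface goes from n = 1.0 toward n = 1.502: a half-wave phase shift.
At the lower boundary (n = 1.502 to n = 1.601) the reflected ray undergoes a half-wave phase shift.
Zero or two π shifts → no net half-wave offset.
For weak reflection here: 2 n t = (m + ½) λ.
λ = 2 n t / (m + ½). The sixth-longest wavelength is m = 5: λ = 2 × 1.502 × 803 / 5.50 = 439 nm.

439 nm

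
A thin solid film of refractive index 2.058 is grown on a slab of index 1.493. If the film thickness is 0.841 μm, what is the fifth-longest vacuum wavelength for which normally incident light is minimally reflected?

692 nm

At the upper boundary (n = 1.0 to n = 2.058) the reflected ray undergoes a half-wave phase shift.
Bottom surface (2.058 → 1.493): reflection off a lower-index medium gives no phase shift.
The two reflections differ by half a wavelength.
So the condition for destructive reflection is 2 n t = m λ.
λ = 2 n t / m. The fifth-longest wavelength is m = 5: λ = 2 × 2.058 × 841 / 5.00 = 692 nm.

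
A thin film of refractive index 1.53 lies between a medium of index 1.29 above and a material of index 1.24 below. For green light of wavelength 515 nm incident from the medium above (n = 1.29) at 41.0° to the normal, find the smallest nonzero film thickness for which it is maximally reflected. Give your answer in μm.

Ray reflecting at the top interface goes from n = 1.29 toward n = 1.53: a half-wave phase shift.
At the lower boundary (n = 1.53 to n = 1.24) the reflected ray undergoes no phase shift.
Exactly one π shift → a net half-wave offset.
With one net inversion, constructive interference in reflection requires 2 n t cos θ_r = (m + ½) λ.
Snell's law: 1.29 sin 41.0° = 1.53 sin θ_r → sin θ_r = 0.553, cos θ_r = 0.833.
Minimum at m = 0: t = λ / (4 n cos θ_r) = 515 / (4 × 1.53 × 0.833) = 101 nm.

0.101 μm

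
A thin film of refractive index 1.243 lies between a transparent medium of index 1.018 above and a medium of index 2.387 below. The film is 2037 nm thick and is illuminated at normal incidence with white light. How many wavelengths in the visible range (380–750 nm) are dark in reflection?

At the upper boundary (n = 1.018 to n = 1.243) the reflected ray undergoes a half-wave phase shift.
Ray reflecting at the bottom interface goes from n = 1.243 toward n = 2.387: a half-wave phase shift.
The two reflections carry the same phase change, so no net offset.
With no net inversion, destructive interference in reflection requires 2 n t = (m + ½) λ.
λ = 2 n t / (m + ½) = 5064 / (m + ½) nm.
m=6: 779 nm (IR); m=7: 675 nm (visible); m=8: 596 nm (visible); m=9: 533 nm (visible); m=10: 482 nm (visible); m=11: 440 nm (visible); m=12: 405 nm (visible); m=13: 375 nm (UV).

6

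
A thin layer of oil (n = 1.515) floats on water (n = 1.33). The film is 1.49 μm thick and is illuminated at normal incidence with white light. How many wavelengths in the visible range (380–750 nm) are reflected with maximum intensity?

At the upper boundary (n = 1.0 to n = 1.515) the reflected ray undergoes a half-wave phase shift.
Bottom surface (1.515 → 1.33): reflection off a lower-index medium gives no phase shift.
The two reflections differ by half a wavelength.
For maximum reflection here: 2 n t = (m + ½) λ.
λ = 2 n t / (m + ½) = 4515 / (m + ½) nm.
m=5: 821 nm (IR); m=6: 695 nm (visible); m=7: 602 nm (visible); m=8: 531 nm (visible); m=9: 475 nm (visible); m=10: 430 nm (visible); m=11: 393 nm (visible); m=12: 361 nm (UV).

6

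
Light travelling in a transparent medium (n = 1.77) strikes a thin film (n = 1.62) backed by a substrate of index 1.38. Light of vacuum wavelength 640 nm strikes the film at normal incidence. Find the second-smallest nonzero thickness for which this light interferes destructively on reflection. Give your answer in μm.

Top surface (1.77 → 1.62): reflection off a lower-index medium gives no phase shift.
Bottom surface (1.62 → 1.38): reflection off a lower-index medium gives no phase shift.
Net: no relative phase inversion (both shifts match).
So the condition for destructive reflection is 2 n t = (m + ½) λ.
The second-smallest nonzero thickness corresponds to m = 1: t = (m + ½) λ / (2 n) = 1.50 × 640 / (2 × 1.62) = 296 nm.

0.296 μm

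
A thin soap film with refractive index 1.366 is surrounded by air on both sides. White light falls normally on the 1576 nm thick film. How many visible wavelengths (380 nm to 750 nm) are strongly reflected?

Ray reflecting at the top interface goes from n = 1.0 toward n = 1.366: a half-wave phase shift.
Ray reflecting at the bottom interface goes from n = 1.366 toward n = 1.0: no phase shift.
The two reflections differ by half a wavelength.
With one net inversion, constructive interference in reflection requires 2 n t = (m + ½) λ.
λ = 2 n t / (m + ½) = 4306 / (m + ½) nm.
m=5: 783 nm (IR); m=6: 662 nm (visible); m=7: 574 nm (visible); m=8: 507 nm (visible); m=9: 453 nm (visible); m=10: 410 nm (visible); m=11: 374 nm (UV).

5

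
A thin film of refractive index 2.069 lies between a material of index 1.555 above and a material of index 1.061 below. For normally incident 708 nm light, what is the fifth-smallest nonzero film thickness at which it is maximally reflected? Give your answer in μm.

0.770 μm

Top surface (1.555 → 2.069): reflection off a higher-index medium gives a half-wave phase shift.
Bottom surface (2.069 → 1.061): reflection off a lower-index medium gives no phase shift.
The two reflections differ by half a wavelength.
For maximum reflection here: 2 n t = (m + ½) λ.
The fifth-smallest nonzero thickness corresponds to m = 4: t = (m + ½) λ / (2 n) = 4.50 × 708 / (2 × 2.069) = 770 nm.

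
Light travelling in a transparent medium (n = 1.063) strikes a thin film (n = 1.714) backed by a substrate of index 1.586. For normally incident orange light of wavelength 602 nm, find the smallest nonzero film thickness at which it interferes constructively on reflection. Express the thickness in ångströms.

Top surface (1.063 → 1.714): reflection off a higher-index medium gives a half-wave phase shift.
Bottom surface (1.714 → 1.586): reflection off a lower-index medium gives no phase shift.
Net: one phase inversion between the two reflected rays.
So the condition for constructive reflection is 2 n t = (m + ½) λ.
Minimum at m = 0: t = λ / (4 n) = 602 / (4 × 1.714) = 87.8 nm.

878 Å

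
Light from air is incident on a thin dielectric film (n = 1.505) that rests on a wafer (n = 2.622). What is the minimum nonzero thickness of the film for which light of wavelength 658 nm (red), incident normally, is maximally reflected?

Ray reflecting at the top interface goes from n = 1.0 toward n = 1.505: a half-wave phase shift.
Bottom surface (1.505 → 2.622): reflection off a higher-index medium gives a half-wave phase shift.
Zero or two π shifts → no net half-wave offset.
With no net inversion, constructive interference in reflection requires 2 n t = m λ.
Minimum nonzero at m = 1: t = λ / (2 n) = 658 / (2 × 1.505) = 219 nm.

219 nm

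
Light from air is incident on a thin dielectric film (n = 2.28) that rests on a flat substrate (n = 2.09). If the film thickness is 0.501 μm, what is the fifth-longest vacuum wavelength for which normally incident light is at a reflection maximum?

Ray reflecting at the top interface goes from n = 1.0 toward n = 2.28: a half-wave phase shift.
Ray reflecting at the bottom interface goes from n = 2.28 toward n = 2.09: no phase shift.
The two reflections differ by half a wavelength.
With one net inversion, constructive interference in reflection requires 2 n t = (m + ½) λ.
λ = 2 n t / (m + ½). The fifth-longest wavelength is m = 4: λ = 2 × 2.28 × 501 / 4.50 = 508 nm.

508 nm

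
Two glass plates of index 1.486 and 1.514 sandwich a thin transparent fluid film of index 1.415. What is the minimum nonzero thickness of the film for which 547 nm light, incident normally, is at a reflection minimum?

Ray reflecting at the top interface goes from n = 1.486 toward n = 1.415: no phase shift.
Bottom surface (1.415 → 1.514): reflection off a higher-index medium gives a half-wave phase shift.
The two reflections differ by half a wavelength.
For dark reflection here: 2 n t = m λ.
Minimum nonzero at m = 1: t = λ / (2 n) = 547 / (2 × 1.415) = 193 nm.

193 nm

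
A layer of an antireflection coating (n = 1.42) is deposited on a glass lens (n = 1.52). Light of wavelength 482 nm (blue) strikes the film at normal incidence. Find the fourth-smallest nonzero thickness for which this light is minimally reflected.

594 nm

At the upper boundary (n = 1.0 to n = 1.42) the reflected ray undergoes a half-wave phase shift.
Ray reflecting at the bottom interface goes from n = 1.42 toward n = 1.52: a half-wave phase shift.
The two reflections carry the same phase change, so no net offset.
So the condition for destructive reflection is 2 n t = (m + ½) λ.
The fourth-smallest nonzero thickness corresponds to m = 3: t = (m + ½) λ / (2 n) = 3.50 × 482 / (2 × 1.42) = 594 nm.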